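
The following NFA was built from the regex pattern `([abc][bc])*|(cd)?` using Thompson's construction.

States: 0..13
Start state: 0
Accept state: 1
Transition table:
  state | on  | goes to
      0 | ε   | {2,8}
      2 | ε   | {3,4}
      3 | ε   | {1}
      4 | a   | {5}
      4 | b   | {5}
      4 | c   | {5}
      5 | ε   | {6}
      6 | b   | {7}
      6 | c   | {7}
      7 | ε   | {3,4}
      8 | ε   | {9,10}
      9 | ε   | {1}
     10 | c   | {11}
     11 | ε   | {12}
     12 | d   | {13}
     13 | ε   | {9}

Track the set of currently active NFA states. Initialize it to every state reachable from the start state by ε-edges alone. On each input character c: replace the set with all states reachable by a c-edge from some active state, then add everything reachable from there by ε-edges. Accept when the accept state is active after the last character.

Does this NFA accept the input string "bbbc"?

start: ε-closure({0}) = {0,1,2,3,4,8,9,10}
'b' @ 1: {5,6}
'b' @ 2: {1,3,4,7}  ✓accept
'b' @ 3: {5,6}
'c' @ 4: {1,3,4,7}  ✓accept
after full input: {1,3,4,7}  (accept=1 in)

Answer: ACCEPT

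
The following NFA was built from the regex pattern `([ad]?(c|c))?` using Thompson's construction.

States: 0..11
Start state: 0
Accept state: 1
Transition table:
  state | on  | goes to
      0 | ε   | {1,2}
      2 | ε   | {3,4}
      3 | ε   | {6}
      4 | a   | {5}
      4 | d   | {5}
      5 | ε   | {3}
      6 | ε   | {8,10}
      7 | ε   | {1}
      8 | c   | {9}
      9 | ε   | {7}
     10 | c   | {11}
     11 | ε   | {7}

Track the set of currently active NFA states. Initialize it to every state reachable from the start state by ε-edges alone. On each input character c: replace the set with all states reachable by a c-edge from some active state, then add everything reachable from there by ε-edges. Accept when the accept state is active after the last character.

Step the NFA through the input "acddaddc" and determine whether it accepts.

initial (ε-close {0}): {0,1,2,3,4,6,8,10}
'a' @ 1: {3,5,6,8,10}
'c' @ 2: {1,7,9,11}  ✓accept
'd' @ 3: {}  — dead — no transitions
rest 'daddc' ignored (set empty)
final: {}; accept 1 not in set

Answer: REJECT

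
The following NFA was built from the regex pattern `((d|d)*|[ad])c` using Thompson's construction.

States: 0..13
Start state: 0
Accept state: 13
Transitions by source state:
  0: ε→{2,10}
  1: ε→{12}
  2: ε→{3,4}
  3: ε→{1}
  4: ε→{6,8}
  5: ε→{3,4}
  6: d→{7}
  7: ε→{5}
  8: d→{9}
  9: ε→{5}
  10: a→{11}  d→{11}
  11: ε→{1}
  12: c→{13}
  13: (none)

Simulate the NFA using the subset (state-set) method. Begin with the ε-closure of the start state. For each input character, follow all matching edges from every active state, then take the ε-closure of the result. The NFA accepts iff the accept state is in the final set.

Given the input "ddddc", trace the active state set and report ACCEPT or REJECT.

Answer: ACCEPT

Steps:
S₀ = ε-closure({0}) = {0,1,2,3,4,6,8,10,12}
'd' @ 1: {1,3,4,5,6,7,8,9,11,12}
'd' @ 2: {1,3,4,5,6,7,8,9,12}
'd' @ 3: {1,3,4,5,6,7,8,9,12}
'd' @ 4: {1,3,4,5,6,7,8,9,12}
'c' @ 5: {13}  ✓accept
final: {13}; accept 13 in set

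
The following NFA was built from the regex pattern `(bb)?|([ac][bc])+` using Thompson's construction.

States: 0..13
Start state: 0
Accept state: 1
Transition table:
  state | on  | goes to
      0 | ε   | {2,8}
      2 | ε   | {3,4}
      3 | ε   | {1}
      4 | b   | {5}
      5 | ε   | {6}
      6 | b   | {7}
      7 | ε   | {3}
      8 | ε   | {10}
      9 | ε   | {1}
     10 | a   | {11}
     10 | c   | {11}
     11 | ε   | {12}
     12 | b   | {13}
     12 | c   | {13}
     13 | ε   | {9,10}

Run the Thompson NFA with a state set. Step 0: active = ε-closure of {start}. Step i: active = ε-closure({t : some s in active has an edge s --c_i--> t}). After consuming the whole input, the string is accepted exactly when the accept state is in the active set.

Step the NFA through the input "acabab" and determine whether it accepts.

Answer: ACCEPT

Trace:
S₀ = ε-closure({0}) = {0,1,2,3,4,8,10}
'a' @ 1: {11,12}
'c' @ 2: {1,9,10,13}  ✓accept
'a' @ 3: {11,12}
'b' @ 4: {1,9,10,13}  ✓accept
'a' @ 5: {11,12}
'b' @ 6: {1,9,10,13}  ✓accept
end set {1,9,10,13} — state 1 in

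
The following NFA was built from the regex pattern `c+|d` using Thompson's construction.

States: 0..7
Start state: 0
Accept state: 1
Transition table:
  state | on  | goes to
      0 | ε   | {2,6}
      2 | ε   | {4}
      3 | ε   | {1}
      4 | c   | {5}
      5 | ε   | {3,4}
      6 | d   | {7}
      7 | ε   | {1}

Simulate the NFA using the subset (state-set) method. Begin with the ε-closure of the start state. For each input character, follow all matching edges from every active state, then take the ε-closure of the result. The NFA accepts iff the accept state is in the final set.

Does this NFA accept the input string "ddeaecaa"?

Answer: REJECT

Trace:
S₀ = ε-closure({0}) = {0,2,4,6}
'd' @ 1: {1,7}  (accept∈set)
'd' @ 2: {}  — no active states
rest 'eaecaa' ignored (set empty)
end set {} — state 1 not in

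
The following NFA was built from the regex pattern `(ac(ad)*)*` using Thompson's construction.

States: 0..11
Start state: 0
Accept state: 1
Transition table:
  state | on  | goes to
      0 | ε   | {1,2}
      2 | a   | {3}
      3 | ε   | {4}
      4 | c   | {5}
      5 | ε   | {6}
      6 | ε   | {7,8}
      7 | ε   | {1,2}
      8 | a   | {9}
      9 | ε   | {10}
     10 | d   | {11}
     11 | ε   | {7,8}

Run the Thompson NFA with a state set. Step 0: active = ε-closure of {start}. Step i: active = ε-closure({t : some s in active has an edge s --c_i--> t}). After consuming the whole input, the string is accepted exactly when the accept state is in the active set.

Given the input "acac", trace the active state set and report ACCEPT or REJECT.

S₀ = ε-closure({0}) = {0,1,2}
'a' @ 1: {3,4}
'c' @ 2: {1,2,5,6,7,8}  ✓accept
'a' @ 3: {3,4,9,10}
'c' @ 4: {1,2,5,6,7,8}  ✓accept
end set {1,2,5,6,7,8} — state 1 in

Answer: ACCEPT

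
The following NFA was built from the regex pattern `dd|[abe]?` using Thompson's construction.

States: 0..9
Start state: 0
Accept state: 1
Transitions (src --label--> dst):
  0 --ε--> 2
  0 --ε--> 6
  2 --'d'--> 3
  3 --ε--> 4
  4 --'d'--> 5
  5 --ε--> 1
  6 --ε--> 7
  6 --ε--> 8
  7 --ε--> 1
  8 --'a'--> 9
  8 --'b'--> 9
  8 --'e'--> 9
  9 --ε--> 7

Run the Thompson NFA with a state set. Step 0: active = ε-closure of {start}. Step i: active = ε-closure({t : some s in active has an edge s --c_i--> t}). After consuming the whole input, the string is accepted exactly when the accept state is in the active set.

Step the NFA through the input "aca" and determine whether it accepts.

initial (ε-close {0}): {0,1,2,6,7,8}
'a' @ 1: {1,7,9}  (accept∈set)
'c' @ 2: {}  — dead — no transitions
rest 'a' ignored (set empty)
after full input: {}  (accept=1 not in)

Answer: REJECT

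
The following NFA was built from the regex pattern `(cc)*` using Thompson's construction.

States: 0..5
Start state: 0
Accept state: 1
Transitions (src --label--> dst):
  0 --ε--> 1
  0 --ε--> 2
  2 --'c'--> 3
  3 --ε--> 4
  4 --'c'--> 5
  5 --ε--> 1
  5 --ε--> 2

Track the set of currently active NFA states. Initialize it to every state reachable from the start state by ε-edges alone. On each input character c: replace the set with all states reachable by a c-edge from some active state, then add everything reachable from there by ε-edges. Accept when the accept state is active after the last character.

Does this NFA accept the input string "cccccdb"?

Answer: REJECT

Trace:
start: ε-closure({0}) = {0,1,2}
'c' @ 1: {3,4}
'c' @ 2: {1,2,5}  [accepting]
'c' @ 3: {3,4}
'c' @ 4: {1,2,5}  [accepting]
'c' @ 5: {3,4}
'd' @ 6: {}  — state set empty
rest 'b' ignored (set empty)
after full input: {}  (accept=1 not in)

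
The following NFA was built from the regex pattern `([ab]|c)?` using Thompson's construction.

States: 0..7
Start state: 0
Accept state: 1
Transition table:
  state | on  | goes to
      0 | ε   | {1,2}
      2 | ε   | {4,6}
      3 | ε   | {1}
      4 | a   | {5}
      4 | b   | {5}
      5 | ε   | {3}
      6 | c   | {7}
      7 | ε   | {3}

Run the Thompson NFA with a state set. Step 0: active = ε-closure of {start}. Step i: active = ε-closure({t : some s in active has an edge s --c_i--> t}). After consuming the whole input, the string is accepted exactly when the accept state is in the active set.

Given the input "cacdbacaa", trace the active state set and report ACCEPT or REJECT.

start: ε-closure({0}) = {0,1,2,4,6}
'c' @ 1: {1,3,7}  [accepting]
'a' @ 2: {}  — state set empty
rest 'cdbacaa' ignored (set empty)
after full input: {}  (accept=1 not in)

Answer: REJECT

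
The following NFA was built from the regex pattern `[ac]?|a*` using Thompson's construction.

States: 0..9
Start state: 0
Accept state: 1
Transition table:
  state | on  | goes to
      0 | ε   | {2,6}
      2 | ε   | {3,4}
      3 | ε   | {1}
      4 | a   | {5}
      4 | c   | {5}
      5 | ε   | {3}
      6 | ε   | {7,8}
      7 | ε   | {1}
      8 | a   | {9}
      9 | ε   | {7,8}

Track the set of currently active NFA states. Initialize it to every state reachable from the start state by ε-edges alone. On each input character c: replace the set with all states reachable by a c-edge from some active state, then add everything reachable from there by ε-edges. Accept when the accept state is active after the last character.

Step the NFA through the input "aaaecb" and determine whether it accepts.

Answer: REJECT

Derivation:
initial (ε-close {0}): {0,1,2,3,4,6,7,8}
'a' @ 1: {1,3,5,7,8,9}  [accepting]
'a' @ 2: {1,7,8,9}  [accepting]
'a' @ 3: {1,7,8,9}  [accepting]
'e' @ 4: {}  — no active states
rest 'cb' ignored (set empty)
final: {}; accept 1 not in set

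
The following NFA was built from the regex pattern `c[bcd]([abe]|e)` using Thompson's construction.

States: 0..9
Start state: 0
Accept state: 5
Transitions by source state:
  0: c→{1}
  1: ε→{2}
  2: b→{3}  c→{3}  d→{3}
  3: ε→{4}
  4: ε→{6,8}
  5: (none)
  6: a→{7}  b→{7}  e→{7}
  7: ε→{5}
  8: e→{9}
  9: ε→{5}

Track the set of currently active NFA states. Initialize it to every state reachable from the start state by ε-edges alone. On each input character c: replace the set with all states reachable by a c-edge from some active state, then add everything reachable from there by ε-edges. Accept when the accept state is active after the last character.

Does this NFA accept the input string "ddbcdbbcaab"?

S₀ = ε-closure({0}) = {0}
'd' @ 1: {}  — no active states
rest 'dbcdbbcaab' ignored (set empty)
after full input: {}  (accept=5 not in)

Answer: REJECT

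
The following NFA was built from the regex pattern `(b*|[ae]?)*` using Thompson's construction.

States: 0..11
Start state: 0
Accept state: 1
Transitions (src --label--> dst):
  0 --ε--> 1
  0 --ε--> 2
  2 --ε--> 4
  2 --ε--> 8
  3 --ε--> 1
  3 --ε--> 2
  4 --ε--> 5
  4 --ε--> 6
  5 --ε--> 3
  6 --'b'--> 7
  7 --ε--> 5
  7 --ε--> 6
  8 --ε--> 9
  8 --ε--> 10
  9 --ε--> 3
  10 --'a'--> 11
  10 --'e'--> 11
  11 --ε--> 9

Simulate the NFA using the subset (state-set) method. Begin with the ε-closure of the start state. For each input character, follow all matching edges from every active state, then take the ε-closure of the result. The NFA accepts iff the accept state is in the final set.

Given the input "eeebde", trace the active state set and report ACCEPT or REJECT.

Answer: REJECT

Trace:
initial (ε-close {0}): {0,1,2,3,4,5,6,8,9,10}
'e' @ 1: {1,2,3,4,5,6,8,9,10,11}  (accept∈set)
'e' @ 2: {1,2,3,4,5,6,8,9,10,11}  (accept∈set)
'e' @ 3: {1,2,3,4,5,6,8,9,10,11}  (accept∈set)
'b' @ 4: {1,2,3,4,5,6,7,8,9,10}  (accept∈set)
'd' @ 5: {}  — state set empty
rest 'e' ignored (set empty)
final: {}; accept 1 not in set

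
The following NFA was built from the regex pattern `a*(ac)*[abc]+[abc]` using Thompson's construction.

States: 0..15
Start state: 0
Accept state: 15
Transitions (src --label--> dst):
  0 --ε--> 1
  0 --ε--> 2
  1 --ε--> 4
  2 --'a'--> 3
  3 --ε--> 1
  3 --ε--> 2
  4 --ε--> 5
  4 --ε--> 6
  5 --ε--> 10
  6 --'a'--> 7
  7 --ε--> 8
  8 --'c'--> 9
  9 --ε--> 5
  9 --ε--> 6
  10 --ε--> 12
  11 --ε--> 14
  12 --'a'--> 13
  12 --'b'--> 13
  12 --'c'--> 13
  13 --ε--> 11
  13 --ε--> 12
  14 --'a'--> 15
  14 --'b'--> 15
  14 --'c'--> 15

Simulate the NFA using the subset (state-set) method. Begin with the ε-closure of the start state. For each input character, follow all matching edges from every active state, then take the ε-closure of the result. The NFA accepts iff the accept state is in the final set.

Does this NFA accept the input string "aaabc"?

Answer: ACCEPT

Trace:
S₀ = ε-closure({0}) = {0,1,2,4,5,6,10,12}
'a' @ 1: {1,2,3,4,5,6,7,8,10,11,12,13,14}
'a' @ 2: {1,2,3,4,5,6,7,8,10,11,12,13,14,15}  (accept∈set)
'a' @ 3: {1,2,3,4,5,6,7,8,10,11,12,13,14,15}  (accept∈set)
'b' @ 4: {11,12,13,14,15}  (accept∈set)
'c' @ 5: {11,12,13,14,15}  (accept∈set)
final: {11,12,13,14,15}; accept 15 in set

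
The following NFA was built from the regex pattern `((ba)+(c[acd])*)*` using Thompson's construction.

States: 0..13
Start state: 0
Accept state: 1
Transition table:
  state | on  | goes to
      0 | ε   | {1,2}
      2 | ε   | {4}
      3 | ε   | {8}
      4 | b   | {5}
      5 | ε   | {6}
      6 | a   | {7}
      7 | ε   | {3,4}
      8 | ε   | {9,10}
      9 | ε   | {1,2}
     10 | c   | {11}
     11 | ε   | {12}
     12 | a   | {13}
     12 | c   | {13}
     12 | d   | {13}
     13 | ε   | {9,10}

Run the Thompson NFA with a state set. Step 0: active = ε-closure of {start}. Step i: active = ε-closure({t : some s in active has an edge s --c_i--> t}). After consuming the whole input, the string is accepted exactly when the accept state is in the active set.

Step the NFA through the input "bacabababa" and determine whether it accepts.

Answer: ACCEPT

Steps:
S₀ = ε-closure({0}) = {0,1,2,4}
'b' @ 1: {5,6}
'a' @ 2: {1,2,3,4,7,8,9,10}  ✓accept
'c' @ 3: {11,12}
'a' @ 4: {1,2,4,9,10,13}  ✓accept
'b' @ 5: {5,6}
'a' @ 6: {1,2,3,4,7,8,9,10}  ✓accept
'b' @ 7: {5,6}
'a' @ 8: {1,2,3,4,7,8,9,10}  ✓accept
'b' @ 9: {5,6}
'a' @ 10: {1,2,3,4,7,8,9,10}  ✓accept
after full input: {1,2,3,4,7,8,9,10}  (accept=1 in)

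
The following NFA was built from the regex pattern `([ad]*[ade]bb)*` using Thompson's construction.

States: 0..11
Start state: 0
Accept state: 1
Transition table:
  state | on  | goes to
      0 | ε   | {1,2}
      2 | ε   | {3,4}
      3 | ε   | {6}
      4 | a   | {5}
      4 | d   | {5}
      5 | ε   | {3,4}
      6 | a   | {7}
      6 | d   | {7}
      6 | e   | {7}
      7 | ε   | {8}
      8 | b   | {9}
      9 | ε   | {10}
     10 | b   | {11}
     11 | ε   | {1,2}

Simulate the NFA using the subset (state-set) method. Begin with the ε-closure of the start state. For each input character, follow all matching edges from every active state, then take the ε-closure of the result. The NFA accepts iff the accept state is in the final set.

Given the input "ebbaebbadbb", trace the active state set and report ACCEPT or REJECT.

start: ε-closure({0}) = {0,1,2,3,4,6}
'e' @ 1: {7,8}
'b' @ 2: {9,10}
'b' @ 3: {1,2,3,4,6,11}  [accepting]
'a' @ 4: {3,4,5,6,7,8}
'e' @ 5: {7,8}
'b' @ 6: {9,10}
'b' @ 7: {1,2,3,4,6,11}  [accepting]
'a' @ 8: {3,4,5,6,7,8}
'd' @ 9: {3,4,5,6,7,8}
'b' @ 10: {9,10}
'b' @ 11: {1,2,3,4,6,11}  [accepting]
after full input: {1,2,3,4,6,11}  (accept=1 in)

Answer: ACCEPT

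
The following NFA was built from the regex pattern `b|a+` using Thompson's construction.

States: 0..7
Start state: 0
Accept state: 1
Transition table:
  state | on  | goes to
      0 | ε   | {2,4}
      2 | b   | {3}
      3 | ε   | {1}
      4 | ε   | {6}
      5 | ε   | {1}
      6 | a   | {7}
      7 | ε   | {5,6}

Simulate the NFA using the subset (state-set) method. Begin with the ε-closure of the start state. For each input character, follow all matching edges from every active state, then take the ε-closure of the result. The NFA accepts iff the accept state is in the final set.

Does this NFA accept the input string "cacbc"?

S₀ = ε-closure({0}) = {0,2,4,6}
'c' @ 1: {}  — state set empty
rest 'acbc' ignored (set empty)
end set {} — state 1 not in

Answer: REJECT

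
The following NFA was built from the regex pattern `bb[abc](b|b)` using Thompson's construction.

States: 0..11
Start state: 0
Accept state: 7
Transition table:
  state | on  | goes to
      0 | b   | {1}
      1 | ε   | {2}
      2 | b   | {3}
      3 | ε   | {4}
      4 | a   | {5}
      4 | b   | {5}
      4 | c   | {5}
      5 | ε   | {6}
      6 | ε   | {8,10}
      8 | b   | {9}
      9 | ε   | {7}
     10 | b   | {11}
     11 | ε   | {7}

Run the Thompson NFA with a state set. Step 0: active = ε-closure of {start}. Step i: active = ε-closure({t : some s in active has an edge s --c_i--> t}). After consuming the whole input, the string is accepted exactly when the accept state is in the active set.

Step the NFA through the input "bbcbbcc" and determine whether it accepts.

initial (ε-close {0}): {0}
'b' @ 1: {1,2}
'b' @ 2: {3,4}
'c' @ 3: {5,6,8,10}
'b' @ 4: {7,9,11}  [accepting]
'b' @ 5: {}  — state set empty
rest 'cc' ignored (set empty)
after full input: {}  (accept=7 not in)

Answer: REJECT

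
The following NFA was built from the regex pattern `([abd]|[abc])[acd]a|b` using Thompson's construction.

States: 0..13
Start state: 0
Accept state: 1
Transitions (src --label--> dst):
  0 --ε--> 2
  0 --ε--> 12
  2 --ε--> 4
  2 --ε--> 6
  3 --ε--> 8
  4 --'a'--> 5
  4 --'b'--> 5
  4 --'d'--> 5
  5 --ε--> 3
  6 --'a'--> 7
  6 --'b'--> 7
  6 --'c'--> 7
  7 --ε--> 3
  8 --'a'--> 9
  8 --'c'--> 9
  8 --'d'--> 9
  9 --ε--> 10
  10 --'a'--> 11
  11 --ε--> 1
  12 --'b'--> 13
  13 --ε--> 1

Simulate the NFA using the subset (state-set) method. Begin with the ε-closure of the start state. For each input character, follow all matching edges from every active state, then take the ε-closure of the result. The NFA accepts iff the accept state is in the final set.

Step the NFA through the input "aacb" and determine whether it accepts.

S₀ = ε-closure({0}) = {0,2,4,6,12}
'a' @ 1: {3,5,7,8}
'a' @ 2: {9,10}
'c' @ 3: {}  — state set empty
rest 'b' ignored (set empty)
after full input: {}  (accept=1 not in)

Answer: REJECT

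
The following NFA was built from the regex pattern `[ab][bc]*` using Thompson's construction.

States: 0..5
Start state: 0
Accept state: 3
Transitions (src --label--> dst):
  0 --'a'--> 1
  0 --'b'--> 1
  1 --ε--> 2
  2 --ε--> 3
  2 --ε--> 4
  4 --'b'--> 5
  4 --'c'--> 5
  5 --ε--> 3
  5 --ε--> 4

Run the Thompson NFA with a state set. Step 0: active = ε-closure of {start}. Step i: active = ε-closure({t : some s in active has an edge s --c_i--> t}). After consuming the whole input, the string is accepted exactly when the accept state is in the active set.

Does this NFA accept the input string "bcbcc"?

Answer: ACCEPT

Trace:
S₀ = ε-closure({0}) = {0}
'b' @ 1: {1,2,3,4}  ✓accept
'c' @ 2: {3,4,5}  ✓accept
'b' @ 3: {3,4,5}  ✓accept
'c' @ 4: {3,4,5}  ✓accept
'c' @ 5: {3,4,5}  ✓accept
after full input: {3,4,5}  (accept=3 in)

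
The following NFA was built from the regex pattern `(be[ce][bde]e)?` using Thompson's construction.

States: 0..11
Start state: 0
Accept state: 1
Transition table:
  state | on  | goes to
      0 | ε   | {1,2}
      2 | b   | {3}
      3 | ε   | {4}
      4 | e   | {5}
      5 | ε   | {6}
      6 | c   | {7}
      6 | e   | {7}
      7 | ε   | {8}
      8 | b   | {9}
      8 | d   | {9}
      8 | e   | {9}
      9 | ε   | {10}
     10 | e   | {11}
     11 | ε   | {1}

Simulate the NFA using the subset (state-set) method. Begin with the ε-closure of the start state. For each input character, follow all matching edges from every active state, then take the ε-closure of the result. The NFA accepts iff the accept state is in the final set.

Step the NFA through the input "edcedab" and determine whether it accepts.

S₀ = ε-closure({0}) = {0,1,2}
'e' @ 1: {}  — state set empty
rest 'dcedab' ignored (set empty)
end set {} — state 1 not in

Answer: REJECT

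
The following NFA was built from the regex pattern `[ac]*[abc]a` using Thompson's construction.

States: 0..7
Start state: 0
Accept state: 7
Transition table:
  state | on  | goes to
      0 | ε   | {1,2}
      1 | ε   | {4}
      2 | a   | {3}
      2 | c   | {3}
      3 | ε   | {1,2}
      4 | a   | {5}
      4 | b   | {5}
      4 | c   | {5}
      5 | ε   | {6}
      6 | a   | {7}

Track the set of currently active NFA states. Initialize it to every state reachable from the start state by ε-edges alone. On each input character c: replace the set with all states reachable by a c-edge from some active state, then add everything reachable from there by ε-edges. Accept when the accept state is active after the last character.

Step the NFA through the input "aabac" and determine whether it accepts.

Answer: REJECT

Derivation:
initial (ε-close {0}): {0,1,2,4}
'a' @ 1: {1,2,3,4,5,6}
'a' @ 2: {1,2,3,4,5,6,7}  ✓accept
'b' @ 3: {5,6}
'a' @ 4: {7}  ✓accept
'c' @ 5: {}  — state set empty
after full input: {}  (accept=7 not in)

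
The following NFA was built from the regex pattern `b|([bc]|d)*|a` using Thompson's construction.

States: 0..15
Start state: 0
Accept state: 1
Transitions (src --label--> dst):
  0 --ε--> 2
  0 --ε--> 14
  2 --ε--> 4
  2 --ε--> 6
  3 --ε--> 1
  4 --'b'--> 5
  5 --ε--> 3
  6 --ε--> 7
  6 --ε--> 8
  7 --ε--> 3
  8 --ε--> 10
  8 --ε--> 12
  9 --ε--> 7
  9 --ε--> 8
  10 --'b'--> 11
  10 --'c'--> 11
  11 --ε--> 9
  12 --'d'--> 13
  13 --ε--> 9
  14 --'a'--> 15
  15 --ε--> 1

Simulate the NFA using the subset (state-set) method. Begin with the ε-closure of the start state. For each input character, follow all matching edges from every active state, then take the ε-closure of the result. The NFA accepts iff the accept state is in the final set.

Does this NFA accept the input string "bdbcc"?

S₀ = ε-closure({0}) = {0,1,2,3,4,6,7,8,10,12,14}
'b' @ 1: {1,3,5,7,8,9,10,11,12}  (accept∈set)
'd' @ 2: {1,3,7,8,9,10,12,13}  (accept∈set)
'b' @ 3: {1,3,7,8,9,10,11,12}  (accept∈set)
'c' @ 4: {1,3,7,8,9,10,11,12}  (accept∈set)
'c' @ 5: {1,3,7,8,9,10,11,12}  (accept∈set)
after full input: {1,3,7,8,9,10,11,12}  (accept=1 in)

Answer: ACCEPT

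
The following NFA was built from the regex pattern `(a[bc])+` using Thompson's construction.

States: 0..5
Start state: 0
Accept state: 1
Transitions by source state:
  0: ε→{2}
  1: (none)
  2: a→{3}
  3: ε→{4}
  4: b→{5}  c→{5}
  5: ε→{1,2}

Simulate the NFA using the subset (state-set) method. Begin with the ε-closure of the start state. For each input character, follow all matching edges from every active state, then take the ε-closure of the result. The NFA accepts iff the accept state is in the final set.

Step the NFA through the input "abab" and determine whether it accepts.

start: ε-closure({0}) = {0,2}
'a' @ 1: {3,4}
'b' @ 2: {1,2,5}  (accept∈set)
'a' @ 3: {3,4}
'b' @ 4: {1,2,5}  (accept∈set)
after full input: {1,2,5}  (accept=1 in)

Answer: ACCEPT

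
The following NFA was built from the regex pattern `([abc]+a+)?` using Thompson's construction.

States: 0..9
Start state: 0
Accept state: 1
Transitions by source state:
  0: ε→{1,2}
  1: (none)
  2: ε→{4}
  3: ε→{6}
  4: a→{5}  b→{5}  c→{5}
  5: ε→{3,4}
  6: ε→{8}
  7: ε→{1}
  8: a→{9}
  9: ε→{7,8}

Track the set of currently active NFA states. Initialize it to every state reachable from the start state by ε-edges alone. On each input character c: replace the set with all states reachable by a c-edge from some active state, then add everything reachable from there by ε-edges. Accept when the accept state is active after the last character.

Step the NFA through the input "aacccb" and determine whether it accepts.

Answer: REJECT

Steps:
start: ε-closure({0}) = {0,1,2,4}
'a' @ 1: {3,4,5,6,8}
'a' @ 2: {1,3,4,5,6,7,8,9}  [accepting]
'c' @ 3: {3,4,5,6,8}
'c' @ 4: {3,4,5,6,8}
'c' @ 5: {3,4,5,6,8}
'b' @ 6: {3,4,5,6,8}
final: {3,4,5,6,8}; accept 1 not in set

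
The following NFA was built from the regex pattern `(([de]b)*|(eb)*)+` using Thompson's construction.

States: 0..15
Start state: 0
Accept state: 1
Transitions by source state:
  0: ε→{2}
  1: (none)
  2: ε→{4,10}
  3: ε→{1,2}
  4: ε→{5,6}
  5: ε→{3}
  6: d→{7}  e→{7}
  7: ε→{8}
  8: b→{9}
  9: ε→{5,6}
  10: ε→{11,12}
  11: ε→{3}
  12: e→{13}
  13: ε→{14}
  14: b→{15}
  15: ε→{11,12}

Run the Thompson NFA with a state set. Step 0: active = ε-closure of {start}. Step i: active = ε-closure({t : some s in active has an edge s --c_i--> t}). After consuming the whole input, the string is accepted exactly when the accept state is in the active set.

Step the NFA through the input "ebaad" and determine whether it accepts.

Answer: REJECT

Steps:
S₀ = ε-closure({0}) = {0,1,2,3,4,5,6,10,11,12}
'e' @ 1: {7,8,13,14}
'b' @ 2: {1,2,3,4,5,6,9,10,11,12,15}  ✓accept
'a' @ 3: {}  — no active states
rest 'ad' ignored (set empty)
after full input: {}  (accept=1 not in)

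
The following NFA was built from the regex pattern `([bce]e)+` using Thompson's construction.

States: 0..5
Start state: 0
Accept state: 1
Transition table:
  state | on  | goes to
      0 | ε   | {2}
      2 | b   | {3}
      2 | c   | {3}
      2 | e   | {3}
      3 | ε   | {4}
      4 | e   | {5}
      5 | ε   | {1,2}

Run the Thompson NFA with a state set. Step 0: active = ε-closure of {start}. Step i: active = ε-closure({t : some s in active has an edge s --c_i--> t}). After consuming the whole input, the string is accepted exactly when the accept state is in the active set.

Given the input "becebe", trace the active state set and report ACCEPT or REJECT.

S₀ = ε-closure({0}) = {0,2}
'b' @ 1: {3,4}
'e' @ 2: {1,2,5}  ✓accept
'c' @ 3: {3,4}
'e' @ 4: {1,2,5}  ✓accept
'b' @ 5: {3,4}
'e' @ 6: {1,2,5}  ✓accept
after full input: {1,2,5}  (accept=1 in)

Answer: ACCEPT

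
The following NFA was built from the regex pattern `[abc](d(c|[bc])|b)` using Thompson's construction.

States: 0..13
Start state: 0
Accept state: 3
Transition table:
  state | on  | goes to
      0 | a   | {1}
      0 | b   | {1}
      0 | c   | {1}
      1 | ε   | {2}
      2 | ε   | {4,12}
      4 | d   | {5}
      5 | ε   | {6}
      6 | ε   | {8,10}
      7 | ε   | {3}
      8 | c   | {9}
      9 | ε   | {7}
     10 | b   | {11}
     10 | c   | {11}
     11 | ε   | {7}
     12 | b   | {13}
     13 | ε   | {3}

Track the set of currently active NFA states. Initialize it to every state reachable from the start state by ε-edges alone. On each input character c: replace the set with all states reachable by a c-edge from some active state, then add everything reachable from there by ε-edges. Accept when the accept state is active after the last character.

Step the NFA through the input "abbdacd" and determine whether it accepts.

Answer: REJECT

Trace:
S₀ = ε-closure({0}) = {0}
'a' @ 1: {1,2,4,12}
'b' @ 2: {3,13}  ✓accept
'b' @ 3: {}  — dead — no transitions
rest 'dacd' ignored (set empty)
end set {} — state 3 not in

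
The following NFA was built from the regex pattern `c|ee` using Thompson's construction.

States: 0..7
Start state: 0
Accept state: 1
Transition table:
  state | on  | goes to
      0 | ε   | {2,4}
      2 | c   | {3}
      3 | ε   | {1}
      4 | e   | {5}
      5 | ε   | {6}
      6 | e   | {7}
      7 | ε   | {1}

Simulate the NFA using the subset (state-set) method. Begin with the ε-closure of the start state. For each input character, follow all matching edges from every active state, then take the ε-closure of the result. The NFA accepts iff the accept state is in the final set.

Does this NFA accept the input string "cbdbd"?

Answer: REJECT

Steps:
start: ε-closure({0}) = {0,2,4}
'c' @ 1: {1,3}  [accepting]
'b' @ 2: {}  — no active states
rest 'dbd' ignored (set empty)
after full input: {}  (accept=1 not in)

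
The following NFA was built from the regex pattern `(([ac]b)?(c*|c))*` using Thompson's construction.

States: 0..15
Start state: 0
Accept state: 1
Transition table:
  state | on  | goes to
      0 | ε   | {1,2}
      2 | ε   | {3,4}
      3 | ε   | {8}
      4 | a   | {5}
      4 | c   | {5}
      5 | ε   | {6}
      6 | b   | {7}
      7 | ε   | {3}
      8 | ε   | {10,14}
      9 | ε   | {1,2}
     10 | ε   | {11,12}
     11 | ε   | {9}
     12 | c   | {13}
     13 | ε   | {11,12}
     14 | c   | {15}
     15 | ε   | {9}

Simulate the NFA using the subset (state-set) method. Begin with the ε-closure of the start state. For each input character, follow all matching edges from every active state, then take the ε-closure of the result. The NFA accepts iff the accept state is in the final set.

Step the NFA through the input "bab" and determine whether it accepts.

Answer: REJECT

Trace:
S₀ = ε-closure({0}) = {0,1,2,3,4,8,9,10,11,12,14}
'b' @ 1: {}  — dead — no transitions
rest 'ab' ignored (set empty)
final: {}; accept 1 not in set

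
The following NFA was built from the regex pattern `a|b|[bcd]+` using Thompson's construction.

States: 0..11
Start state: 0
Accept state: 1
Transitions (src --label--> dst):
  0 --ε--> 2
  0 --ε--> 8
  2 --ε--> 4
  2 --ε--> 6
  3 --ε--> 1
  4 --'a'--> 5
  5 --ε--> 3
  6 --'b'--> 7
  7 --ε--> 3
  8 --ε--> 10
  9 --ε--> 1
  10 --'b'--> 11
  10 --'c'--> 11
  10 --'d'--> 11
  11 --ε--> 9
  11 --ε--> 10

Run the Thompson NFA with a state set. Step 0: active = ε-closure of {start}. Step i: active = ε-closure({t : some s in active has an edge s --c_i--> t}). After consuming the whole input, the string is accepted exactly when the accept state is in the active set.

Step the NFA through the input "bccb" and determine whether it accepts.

Answer: ACCEPT

Trace:
initial (ε-close {0}): {0,2,4,6,8,10}
'b' @ 1: {1,3,7,9,10,11}  [accepting]
'c' @ 2: {1,9,10,11}  [accepting]
'c' @ 3: {1,9,10,11}  [accepting]
'b' @ 4: {1,9,10,11}  [accepting]
final: {1,9,10,11}; accept 1 in set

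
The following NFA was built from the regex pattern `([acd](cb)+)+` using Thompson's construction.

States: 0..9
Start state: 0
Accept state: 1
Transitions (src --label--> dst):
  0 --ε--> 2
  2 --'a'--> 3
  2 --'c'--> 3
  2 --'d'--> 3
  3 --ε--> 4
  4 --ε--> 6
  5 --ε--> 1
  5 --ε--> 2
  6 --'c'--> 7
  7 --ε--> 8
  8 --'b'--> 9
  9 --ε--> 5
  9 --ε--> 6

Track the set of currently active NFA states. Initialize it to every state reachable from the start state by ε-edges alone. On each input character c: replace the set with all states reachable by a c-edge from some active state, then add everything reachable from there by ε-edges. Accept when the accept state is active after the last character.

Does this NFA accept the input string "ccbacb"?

initial (ε-close {0}): {0,2}
'c' @ 1: {3,4,6}
'c' @ 2: {7,8}
'b' @ 3: {1,2,5,6,9}  (accept∈set)
'a' @ 4: {3,4,6}
'c' @ 5: {7,8}
'b' @ 6: {1,2,5,6,9}  (accept∈set)
final: {1,2,5,6,9}; accept 1 in set

Answer: ACCEPT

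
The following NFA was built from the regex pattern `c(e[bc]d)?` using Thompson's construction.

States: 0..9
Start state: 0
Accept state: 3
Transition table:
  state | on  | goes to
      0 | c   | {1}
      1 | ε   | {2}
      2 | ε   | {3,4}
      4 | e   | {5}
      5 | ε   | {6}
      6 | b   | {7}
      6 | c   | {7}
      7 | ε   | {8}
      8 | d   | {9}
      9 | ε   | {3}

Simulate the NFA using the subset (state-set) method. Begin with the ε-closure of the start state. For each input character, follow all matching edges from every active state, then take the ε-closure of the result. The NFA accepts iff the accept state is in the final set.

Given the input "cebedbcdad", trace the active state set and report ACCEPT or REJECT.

Answer: REJECT

Trace:
initial (ε-close {0}): {0}
'c' @ 1: {1,2,3,4}  (accept∈set)
'e' @ 2: {5,6}
'b' @ 3: {7,8}
'e' @ 4: {}  — state set empty
rest 'dbcdad' ignored (set empty)
final: {}; accept 3 not in set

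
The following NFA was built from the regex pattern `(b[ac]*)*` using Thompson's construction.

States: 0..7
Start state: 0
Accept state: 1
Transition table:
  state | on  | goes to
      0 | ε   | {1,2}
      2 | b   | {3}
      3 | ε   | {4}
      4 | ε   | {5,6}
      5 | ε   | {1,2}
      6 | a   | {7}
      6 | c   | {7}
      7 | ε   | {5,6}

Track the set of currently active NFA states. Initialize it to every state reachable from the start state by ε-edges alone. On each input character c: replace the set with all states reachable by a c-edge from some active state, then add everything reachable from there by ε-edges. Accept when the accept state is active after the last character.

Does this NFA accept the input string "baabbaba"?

start: ε-closure({0}) = {0,1,2}
'b' @ 1: {1,2,3,4,5,6}  [accepting]
'a' @ 2: {1,2,5,6,7}  [accepting]
'a' @ 3: {1,2,5,6,7}  [accepting]
'b' @ 4: {1,2,3,4,5,6}  [accepting]
'b' @ 5: {1,2,3,4,5,6}  [accepting]
'a' @ 6: {1,2,5,6,7}  [accepting]
'b' @ 7: {1,2,3,4,5,6}  [accepting]
'a' @ 8: {1,2,5,6,7}  [accepting]
final: {1,2,5,6,7}; accept 1 in set

Answer: ACCEPT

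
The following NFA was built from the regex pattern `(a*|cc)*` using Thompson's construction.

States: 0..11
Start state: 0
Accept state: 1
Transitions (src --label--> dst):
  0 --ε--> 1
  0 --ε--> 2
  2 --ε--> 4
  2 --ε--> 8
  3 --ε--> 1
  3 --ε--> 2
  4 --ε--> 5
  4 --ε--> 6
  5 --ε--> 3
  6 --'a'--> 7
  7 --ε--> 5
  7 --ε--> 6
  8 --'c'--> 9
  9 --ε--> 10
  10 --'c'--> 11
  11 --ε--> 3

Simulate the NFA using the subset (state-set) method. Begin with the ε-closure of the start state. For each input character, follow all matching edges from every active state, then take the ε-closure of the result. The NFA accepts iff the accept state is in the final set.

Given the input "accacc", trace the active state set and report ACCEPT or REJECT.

start: ε-closure({0}) = {0,1,2,3,4,5,6,8}
'a' @ 1: {1,2,3,4,5,6,7,8}  [accepting]
'c' @ 2: {9,10}
'c' @ 3: {1,2,3,4,5,6,8,11}  [accepting]
'a' @ 4: {1,2,3,4,5,6,7,8}  [accepting]
'c' @ 5: {9,10}
'c' @ 6: {1,2,3,4,5,6,8,11}  [accepting]
end set {1,2,3,4,5,6,8,11} — state 1 in

Answer: ACCEPT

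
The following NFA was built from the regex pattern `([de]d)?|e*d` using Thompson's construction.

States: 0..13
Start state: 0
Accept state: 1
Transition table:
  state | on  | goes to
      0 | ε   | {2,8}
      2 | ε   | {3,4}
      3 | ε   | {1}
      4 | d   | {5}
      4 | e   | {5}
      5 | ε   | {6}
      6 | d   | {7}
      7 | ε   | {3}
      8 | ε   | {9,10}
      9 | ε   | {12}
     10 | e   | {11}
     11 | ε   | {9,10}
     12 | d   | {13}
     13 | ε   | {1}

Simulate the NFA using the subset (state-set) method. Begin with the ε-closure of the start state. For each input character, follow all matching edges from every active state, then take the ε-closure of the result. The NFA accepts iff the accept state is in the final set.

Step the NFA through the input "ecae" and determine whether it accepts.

start: ε-closure({0}) = {0,1,2,3,4,8,9,10,12}
'e' @ 1: {5,6,9,10,11,12}
'c' @ 2: {}  — dead — no transitions
rest 'ae' ignored (set empty)
final: {}; accept 1 not in set

Answer: REJECT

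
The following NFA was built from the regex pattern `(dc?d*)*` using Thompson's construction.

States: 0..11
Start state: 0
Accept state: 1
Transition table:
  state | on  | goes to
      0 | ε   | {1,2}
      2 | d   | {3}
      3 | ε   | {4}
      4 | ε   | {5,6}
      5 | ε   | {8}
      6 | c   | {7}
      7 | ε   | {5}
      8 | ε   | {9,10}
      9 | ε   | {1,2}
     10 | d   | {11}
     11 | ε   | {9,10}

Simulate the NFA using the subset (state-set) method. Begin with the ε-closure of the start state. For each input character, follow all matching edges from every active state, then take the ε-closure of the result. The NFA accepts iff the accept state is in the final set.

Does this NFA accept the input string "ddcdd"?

initial (ε-close {0}): {0,1,2}
'd' @ 1: {1,2,3,4,5,6,8,9,10}  [accepting]
'd' @ 2: {1,2,3,4,5,6,8,9,10,11}  [accepting]
'c' @ 3: {1,2,5,7,8,9,10}  [accepting]
'd' @ 4: {1,2,3,4,5,6,8,9,10,11}  [accepting]
'd' @ 5: {1,2,3,4,5,6,8,9,10,11}  [accepting]
final: {1,2,3,4,5,6,8,9,10,11}; accept 1 in set

Answer: ACCEPT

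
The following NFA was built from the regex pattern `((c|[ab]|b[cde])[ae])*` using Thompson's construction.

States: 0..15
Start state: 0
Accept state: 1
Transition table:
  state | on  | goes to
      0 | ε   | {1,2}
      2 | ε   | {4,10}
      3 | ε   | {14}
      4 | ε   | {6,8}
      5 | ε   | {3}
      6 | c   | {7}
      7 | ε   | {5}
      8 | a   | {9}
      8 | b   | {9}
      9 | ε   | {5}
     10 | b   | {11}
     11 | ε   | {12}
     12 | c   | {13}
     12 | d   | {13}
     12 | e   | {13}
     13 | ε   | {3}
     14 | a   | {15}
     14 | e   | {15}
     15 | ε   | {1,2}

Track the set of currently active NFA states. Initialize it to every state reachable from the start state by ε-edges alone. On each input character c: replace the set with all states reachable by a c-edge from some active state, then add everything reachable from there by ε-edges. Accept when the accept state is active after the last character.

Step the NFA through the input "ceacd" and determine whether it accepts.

start: ε-closure({0}) = {0,1,2,4,6,8,10}
'c' @ 1: {3,5,7,14}
'e' @ 2: {1,2,4,6,8,10,15}  (accept∈set)
'a' @ 3: {3,5,9,14}
'c' @ 4: {}  — state set empty
rest 'd' ignored (set empty)
end set {} — state 1 not in

Answer: REJECT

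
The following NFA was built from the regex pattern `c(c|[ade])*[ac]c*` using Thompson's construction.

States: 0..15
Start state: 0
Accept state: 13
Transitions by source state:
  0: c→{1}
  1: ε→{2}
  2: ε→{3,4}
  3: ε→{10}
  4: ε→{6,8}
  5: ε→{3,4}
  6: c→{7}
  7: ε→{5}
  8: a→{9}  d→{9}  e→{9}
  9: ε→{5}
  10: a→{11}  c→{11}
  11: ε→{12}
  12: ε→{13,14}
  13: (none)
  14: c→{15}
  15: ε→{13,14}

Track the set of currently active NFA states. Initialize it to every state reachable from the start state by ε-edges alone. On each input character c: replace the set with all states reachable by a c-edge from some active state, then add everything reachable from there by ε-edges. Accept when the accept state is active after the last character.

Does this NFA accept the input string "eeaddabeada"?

initial (ε-close {0}): {0}
'e' @ 1: {}  — no active states
rest 'eaddabeada' ignored (set empty)
after full input: {}  (accept=13 not in)

Answer: REJECT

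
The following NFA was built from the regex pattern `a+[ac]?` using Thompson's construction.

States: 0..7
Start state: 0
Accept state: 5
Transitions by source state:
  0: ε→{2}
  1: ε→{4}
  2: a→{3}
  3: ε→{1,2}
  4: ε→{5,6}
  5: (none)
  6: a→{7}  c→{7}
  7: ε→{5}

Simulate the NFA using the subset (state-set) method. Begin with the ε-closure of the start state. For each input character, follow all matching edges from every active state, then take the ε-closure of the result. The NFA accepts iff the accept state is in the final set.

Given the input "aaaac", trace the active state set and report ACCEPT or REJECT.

start: ε-closure({0}) = {0,2}
'a' @ 1: {1,2,3,4,5,6}  (accept∈set)
'a' @ 2: {1,2,3,4,5,6,7}  (accept∈set)
'a' @ 3: {1,2,3,4,5,6,7}  (accept∈set)
'a' @ 4: {1,2,3,4,5,6,7}  (accept∈set)
'c' @ 5: {5,7}  (accept∈set)
final: {5,7}; accept 5 in set

Answer: ACCEPT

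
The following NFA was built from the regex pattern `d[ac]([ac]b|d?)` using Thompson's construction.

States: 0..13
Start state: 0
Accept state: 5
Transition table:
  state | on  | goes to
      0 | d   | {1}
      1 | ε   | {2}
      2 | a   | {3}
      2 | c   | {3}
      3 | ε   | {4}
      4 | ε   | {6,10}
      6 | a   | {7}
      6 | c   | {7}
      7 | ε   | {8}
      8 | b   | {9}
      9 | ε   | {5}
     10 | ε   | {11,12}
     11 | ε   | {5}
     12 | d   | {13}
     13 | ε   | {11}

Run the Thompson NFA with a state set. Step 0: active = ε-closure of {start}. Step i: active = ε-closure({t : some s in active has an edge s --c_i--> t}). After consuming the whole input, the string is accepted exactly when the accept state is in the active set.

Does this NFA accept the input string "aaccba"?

Answer: REJECT

Derivation:
S₀ = ε-closure({0}) = {0}
'a' @ 1: {}  — dead — no transitions
rest 'accba' ignored (set empty)
end set {} — state 5 not in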